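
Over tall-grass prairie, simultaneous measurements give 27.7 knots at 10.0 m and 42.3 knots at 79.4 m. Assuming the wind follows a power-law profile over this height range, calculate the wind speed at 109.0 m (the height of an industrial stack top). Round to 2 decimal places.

First find α: α = ln(V₂/V₁)/ln(z₂/z₁) = ln(42.3/27.7)/ln(79.4/10.0) = 0.42335/2.07191 = 0.2043
Extrapolate from 79.4 m to 109.0 m: V₃ = 42.3 × (109.0/79.4)^0.2043 = 42.3 × 1.0669 = 45.1292 knots

45.13 knots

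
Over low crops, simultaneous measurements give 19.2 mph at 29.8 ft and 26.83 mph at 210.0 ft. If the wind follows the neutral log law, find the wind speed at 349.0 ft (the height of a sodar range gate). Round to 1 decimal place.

28.8 mph

Log law: V ∝ ln(z/z₀). From the pair, with r = V₁/V₂ = 0.71562,
ln z₀ = (ln z₁ − r·ln z₂)/(1 − r) = (3.3945 − 0.71562×5.3471)/0.28438 = -1.5190 → z₀ = 0.2189 ft
V₃ = V₁ · ln(z₃/z₀)/ln(z₁/z₀) = 19.2 × 7.3741/4.9135 = 28.8149 mph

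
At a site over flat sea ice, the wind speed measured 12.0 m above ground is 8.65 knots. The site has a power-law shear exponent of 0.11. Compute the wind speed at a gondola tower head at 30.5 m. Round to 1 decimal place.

Power-law profile: V₂ = V₁ · (z₂/z₁)^α
V₂ = 8.65 × (30.5/12.0)^0.11 = 8.65 × (2.5417)^0.11
    = 8.65 × 1.1081 = 9.5847 knots

9.6 knots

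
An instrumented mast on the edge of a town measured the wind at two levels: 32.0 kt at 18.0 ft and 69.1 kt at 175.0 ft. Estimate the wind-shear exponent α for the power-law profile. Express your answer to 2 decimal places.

α ≈ 0.34

Power law: V₂/V₁ = (z₂/z₁)^α ⇒ α = ln(V₂/V₁) / ln(z₂/z₁)
α = ln(69.1/32.0) / ln(175.0/18.0) = ln(2.1594) / ln(9.7222)
  = 0.76982 / 2.27441 = 0.33847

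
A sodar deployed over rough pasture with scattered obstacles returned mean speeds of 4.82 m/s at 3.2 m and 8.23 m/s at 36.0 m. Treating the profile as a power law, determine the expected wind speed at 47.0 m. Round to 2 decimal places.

8.73 m/s

First find α: α = ln(V₂/V₁)/ln(z₂/z₁) = ln(8.23/4.82)/ln(36.0/3.2) = 0.53501/2.42037 = 0.2210
Extrapolate from 36.0 m to 47.0 m: V₃ = 8.23 × (47.0/36.0)^0.2210 = 8.23 × 1.0607 = 8.7296 m/s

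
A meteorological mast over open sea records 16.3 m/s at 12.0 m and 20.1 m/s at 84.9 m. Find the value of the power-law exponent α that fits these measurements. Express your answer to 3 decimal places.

Power law: V₂/V₁ = (z₂/z₁)^α ⇒ α = ln(V₂/V₁) / ln(z₂/z₁)
α = ln(20.1/16.3) / ln(84.9/12.0) = ln(1.2331) / ln(7.0750)
  = 0.20955 / 1.95657 = 0.10710

α ≈ 0.107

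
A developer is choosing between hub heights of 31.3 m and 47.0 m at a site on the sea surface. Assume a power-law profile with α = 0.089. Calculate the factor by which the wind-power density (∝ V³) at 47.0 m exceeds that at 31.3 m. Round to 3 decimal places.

1.115

Speed ratio: V_B/V_A = (z_B/z_A)^α = (47.0/31.3)^0.089 = (1.5016)^0.089 = 1.03684
Power-density ratio: P_B/P_A = (V_B/V_A)³ = (1.03684)³ = 1.11465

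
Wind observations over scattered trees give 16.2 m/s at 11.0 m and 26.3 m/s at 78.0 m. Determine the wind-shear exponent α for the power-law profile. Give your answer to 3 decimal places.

Power law: V₂/V₁ = (z₂/z₁)^α ⇒ α = ln(V₂/V₁) / ln(z₂/z₁)
α = ln(26.3/16.2) / ln(78.0/11.0) = ln(1.6235) / ln(7.0909)
  = 0.48456 / 1.95881 = 0.24737

α ≈ 0.247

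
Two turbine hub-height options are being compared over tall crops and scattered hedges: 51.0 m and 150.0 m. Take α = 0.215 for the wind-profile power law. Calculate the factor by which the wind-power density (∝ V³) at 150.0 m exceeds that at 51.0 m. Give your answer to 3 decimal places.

Speed ratio: V_B/V_A = (z_B/z_A)^α = (150.0/51.0)^0.215 = (2.9412)^0.215 = 1.26105
Power-density ratio: P_B/P_A = (V_B/V_A)³ = (1.26105)³ = 2.00538

2.005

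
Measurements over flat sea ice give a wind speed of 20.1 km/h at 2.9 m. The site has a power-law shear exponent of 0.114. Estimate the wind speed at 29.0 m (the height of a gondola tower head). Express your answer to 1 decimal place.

26.1 km/h

Power-law profile: V₂ = V₁ · (z₂/z₁)^α
V₂ = 20.1 × (29.0/2.9)^0.114 = 20.1 × (10.0000)^0.114
    = 20.1 × 1.3002 = 26.1334 km/h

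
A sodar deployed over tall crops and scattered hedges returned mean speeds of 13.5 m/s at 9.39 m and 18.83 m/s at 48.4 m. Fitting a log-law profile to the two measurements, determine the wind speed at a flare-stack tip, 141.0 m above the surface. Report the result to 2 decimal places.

22.31 m/s

Log law: V ∝ ln(z/z₀). From the pair, with r = V₁/V₂ = 0.71694,
ln z₀ = (ln z₁ − r·ln z₂)/(1 − r) = (2.2396 − 0.71694×3.8795)/0.28306 = -1.9138 → z₀ = 0.1475 m
V₃ = V₁ · ln(z₃/z₀)/ln(z₁/z₀) = 13.5 × 6.8626/4.1535 = 22.3054 m/s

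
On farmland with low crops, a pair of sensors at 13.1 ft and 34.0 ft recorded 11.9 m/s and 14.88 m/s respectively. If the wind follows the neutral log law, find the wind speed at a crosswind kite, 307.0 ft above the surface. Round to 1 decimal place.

Log law: V ∝ ln(z/z₀). From the pair, with r = V₁/V₂ = 0.79973,
ln z₀ = (ln z₁ − r·ln z₂)/(1 − r) = (2.5726 − 0.79973×3.5264)/0.20027 = -1.2360 → z₀ = 0.2905 ft
V₃ = V₁ · ln(z₃/z₀)/ln(z₁/z₀) = 11.9 × 6.9628/3.8086 = 21.7555 m/s

21.8 m/s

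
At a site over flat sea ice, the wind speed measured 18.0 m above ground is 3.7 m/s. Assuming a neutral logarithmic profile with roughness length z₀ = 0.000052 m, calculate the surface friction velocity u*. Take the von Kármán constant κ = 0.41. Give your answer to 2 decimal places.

Log law: V(z) = (u*/κ) · ln(z/z₀) ⇒ u* = κ · V / ln(z/z₀)
u* = 0.41 × 3.7 / ln(18.0/0.000052) = 0.41 × 3.7 / 12.7546
   = 1.5170 / 12.7546 = 0.1189 m/s

u* ≈ 0.12 m/s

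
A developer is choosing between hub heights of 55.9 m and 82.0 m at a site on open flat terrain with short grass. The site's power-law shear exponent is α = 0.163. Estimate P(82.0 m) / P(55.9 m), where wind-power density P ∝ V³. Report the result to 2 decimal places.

Speed ratio: V_B/V_A = (z_B/z_A)^α = (82.0/55.9)^0.163 = (1.4669)^0.163 = 1.06445
Power-density ratio: P_B/P_A = (V_B/V_A)³ = (1.06445)³ = 1.20606

1.21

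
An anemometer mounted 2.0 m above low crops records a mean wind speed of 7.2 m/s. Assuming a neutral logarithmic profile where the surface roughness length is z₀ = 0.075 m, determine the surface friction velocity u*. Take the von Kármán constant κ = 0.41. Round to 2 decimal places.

Log law: V(z) = (u*/κ) · ln(z/z₀) ⇒ u* = κ · V / ln(z/z₀)
u* = 0.41 × 7.2 / ln(2.0/0.075) = 0.41 × 7.2 / 3.2834
   = 2.9520 / 3.2834 = 0.8991 m/s

u* ≈ 0.90 m/s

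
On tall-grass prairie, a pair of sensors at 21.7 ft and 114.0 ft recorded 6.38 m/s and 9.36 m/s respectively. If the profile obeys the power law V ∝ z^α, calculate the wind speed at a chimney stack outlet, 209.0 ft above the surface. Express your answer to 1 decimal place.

10.8 m/s

First find α: α = ln(V₂/V₁)/ln(z₂/z₁) = ln(9.36/6.38)/ln(114.0/21.7) = 0.38328/1.65889 = 0.2310
Extrapolate from 114.0 ft to 209.0 ft: V₃ = 9.36 × (209.0/114.0)^0.2310 = 9.36 × 1.1503 = 10.7670 m/s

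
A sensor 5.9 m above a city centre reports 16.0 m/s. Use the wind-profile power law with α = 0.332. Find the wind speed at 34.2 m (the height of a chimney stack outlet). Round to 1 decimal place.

Power-law profile: V₂ = V₁ · (z₂/z₁)^α
V₂ = 16.0 × (34.2/5.9)^0.332 = 16.0 × (5.7966)^0.332
    = 16.0 × 1.7921 = 28.6744 m/s

28.7 m/s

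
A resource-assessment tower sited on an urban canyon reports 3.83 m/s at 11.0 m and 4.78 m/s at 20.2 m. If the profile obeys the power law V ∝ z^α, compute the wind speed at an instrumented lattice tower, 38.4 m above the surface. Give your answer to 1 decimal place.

First find α: α = ln(V₂/V₁)/ln(z₂/z₁) = ln(4.78/3.83)/ln(20.2/11.0) = 0.22158/0.60779 = 0.3646
Extrapolate from 20.2 m to 38.4 m: V₃ = 4.78 × (38.4/20.2)^0.3646 = 4.78 × 1.2639 = 6.0413 m/s

6.0 m/s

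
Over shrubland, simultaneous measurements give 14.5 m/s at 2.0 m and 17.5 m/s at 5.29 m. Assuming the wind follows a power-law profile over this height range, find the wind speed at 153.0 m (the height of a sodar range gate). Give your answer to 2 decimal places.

33.54 m/s

First find α: α = ln(V₂/V₁)/ln(z₂/z₁) = ln(17.5/14.5)/ln(5.29/2.0) = 0.18805/0.97267 = 0.1933
Extrapolate from 5.29 m to 153.0 m: V₃ = 17.5 × (153.0/5.29)^0.1933 = 17.5 × 1.9165 = 33.5388 m/s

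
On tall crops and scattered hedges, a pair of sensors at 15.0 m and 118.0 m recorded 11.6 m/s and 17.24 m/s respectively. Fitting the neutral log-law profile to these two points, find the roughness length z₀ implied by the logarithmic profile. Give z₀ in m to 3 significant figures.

z₀ ≈ 0.216 m

Log law: V(z) ∝ ln(z/z₀). With r = V₁/V₂ = 11.6/17.24 = 0.67285,
r · ln(z₂/z₀) = ln(z₁/z₀) ⇒ ln z₀ = (ln z₁ − r·ln z₂)/(1 − r)
ln z₀ = (2.70805 − 0.67285×4.77068) / 0.32715 = -1.5342
z₀ = exp(-1.5342) = 0.2156 m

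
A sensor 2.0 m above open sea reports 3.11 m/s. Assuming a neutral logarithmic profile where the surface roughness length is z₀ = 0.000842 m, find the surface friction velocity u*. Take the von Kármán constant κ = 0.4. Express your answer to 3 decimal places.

u* ≈ 0.160 m/s

Log law: V(z) = (u*/κ) · ln(z/z₀) ⇒ u* = κ · V / ln(z/z₀)
u* = 0.4 × 3.11 / ln(2.0/0.000842) = 0.4 × 3.11 / 7.7729
   = 1.2440 / 7.7729 = 0.1600 m/s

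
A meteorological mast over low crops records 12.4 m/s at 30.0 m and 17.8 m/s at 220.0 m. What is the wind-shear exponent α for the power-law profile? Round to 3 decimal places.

Power law: V₂/V₁ = (z₂/z₁)^α ⇒ α = ln(V₂/V₁) / ln(z₂/z₁)
α = ln(17.8/12.4) / ln(220.0/30.0) = ln(1.4355) / ln(7.3333)
  = 0.36150 / 1.99243 = 0.18144

α ≈ 0.181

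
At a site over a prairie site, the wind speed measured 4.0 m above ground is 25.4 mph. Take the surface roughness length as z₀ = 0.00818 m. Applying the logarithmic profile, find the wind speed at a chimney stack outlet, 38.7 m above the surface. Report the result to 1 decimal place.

34.7 mph

Log law: V(z) ∝ ln(z/z₀), so V₂/V₁ = ln(z₂/z₀) / ln(z₁/z₀).
ln(38.7/0.00818) = 8.4619, ln(4.0/0.00818) = 6.1924
V₂ = 25.4 × 8.4619/6.1924 = 25.4 × 1.3665 = 34.7093 mph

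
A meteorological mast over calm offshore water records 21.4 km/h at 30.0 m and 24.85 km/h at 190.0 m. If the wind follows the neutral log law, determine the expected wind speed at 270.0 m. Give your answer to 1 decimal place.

Log law: V ∝ ln(z/z₀). From the pair, with r = V₁/V₂ = 0.86117,
ln z₀ = (ln z₁ − r·ln z₂)/(1 − r) = (3.4012 − 0.86117×5.2470)/0.13883 = -8.0483 → z₀ = 0.0003197 m
V₃ = V₁ · ln(z₃/z₀)/ln(z₁/z₀) = 21.4 × 13.6467/11.4495 = 25.5068 km/h

25.5 km/h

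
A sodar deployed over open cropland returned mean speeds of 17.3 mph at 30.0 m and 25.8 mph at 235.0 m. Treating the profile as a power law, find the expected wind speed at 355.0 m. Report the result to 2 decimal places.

First find α: α = ln(V₂/V₁)/ln(z₂/z₁) = ln(25.8/17.3)/ln(235.0/30.0) = 0.39967/2.05839 = 0.1942
Extrapolate from 235.0 m to 355.0 m: V₃ = 25.8 × (355.0/235.0)^0.1942 = 25.8 × 1.0834 = 27.9516 mph

27.95 mph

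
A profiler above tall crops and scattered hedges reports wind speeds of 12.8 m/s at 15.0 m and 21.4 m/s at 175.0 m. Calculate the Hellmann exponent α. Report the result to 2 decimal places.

Power law: V₂/V₁ = (z₂/z₁)^α ⇒ α = ln(V₂/V₁) / ln(z₂/z₁)
α = ln(21.4/12.8) / ln(175.0/15.0) = ln(1.6719) / ln(11.6667)
  = 0.51395 / 2.45674 = 0.20920

α ≈ 0.21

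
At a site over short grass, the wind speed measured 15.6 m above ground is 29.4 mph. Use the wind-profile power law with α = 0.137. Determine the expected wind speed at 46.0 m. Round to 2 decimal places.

34.09 mph

Power-law profile: V₂ = V₁ · (z₂/z₁)^α
V₂ = 29.4 × (46.0/15.6)^0.137 = 29.4 × (2.9487)^0.137
    = 29.4 × 1.1597 = 34.0947 mph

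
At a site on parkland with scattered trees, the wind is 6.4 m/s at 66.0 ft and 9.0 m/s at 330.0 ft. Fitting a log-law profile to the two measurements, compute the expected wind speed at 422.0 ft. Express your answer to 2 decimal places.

Log law: V ∝ ln(z/z₀). From the pair, with r = V₁/V₂ = 0.71111,
ln z₀ = (ln z₁ − r·ln z₂)/(1 − r) = (4.1897 − 0.71111×5.7991)/0.28889 = 0.2280 → z₀ = 1.256 ft
V₃ = V₁ · ln(z₃/z₀)/ln(z₁/z₀) = 6.4 × 5.8170/3.9617 = 9.3973 m/s

9.40 m/s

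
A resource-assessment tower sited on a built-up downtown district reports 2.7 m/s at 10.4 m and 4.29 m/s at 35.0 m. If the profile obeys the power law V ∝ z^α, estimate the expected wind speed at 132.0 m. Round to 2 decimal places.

7.12 m/s

First find α: α = ln(V₂/V₁)/ln(z₂/z₁) = ln(4.29/2.7)/ln(35.0/10.4) = 0.46303/1.21354 = 0.3816
Extrapolate from 35.0 m to 132.0 m: V₃ = 4.29 × (132.0/35.0)^0.3816 = 4.29 × 1.6595 = 7.1191 m/s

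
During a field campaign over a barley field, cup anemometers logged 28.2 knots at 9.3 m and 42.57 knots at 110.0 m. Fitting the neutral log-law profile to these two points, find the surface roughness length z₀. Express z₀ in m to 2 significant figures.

z₀ ≈ 0.073 m

Log law: V(z) ∝ ln(z/z₀). With r = V₁/V₂ = 28.2/42.57 = 0.66244,
r · ln(z₂/z₀) = ln(z₁/z₀) ⇒ ln z₀ = (ln z₁ − r·ln z₂)/(1 − r)
ln z₀ = (2.23001 − 0.66244×4.70048) / 0.33756 = -2.6181
z₀ = exp(-2.6181) = 0.07294 m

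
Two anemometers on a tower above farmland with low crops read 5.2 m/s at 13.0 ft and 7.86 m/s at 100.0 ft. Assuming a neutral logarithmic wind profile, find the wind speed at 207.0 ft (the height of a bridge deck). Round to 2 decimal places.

8.81 m/s

Log law: V ∝ ln(z/z₀). From the pair, with r = V₁/V₂ = 0.66158,
ln z₀ = (ln z₁ − r·ln z₂)/(1 − r) = (2.5649 − 0.66158×4.6052)/0.33842 = -1.4235 → z₀ = 0.2409 ft
V₃ = V₁ · ln(z₃/z₀)/ln(z₁/z₀) = 5.2 × 6.7562/3.9884 = 8.8086 m/s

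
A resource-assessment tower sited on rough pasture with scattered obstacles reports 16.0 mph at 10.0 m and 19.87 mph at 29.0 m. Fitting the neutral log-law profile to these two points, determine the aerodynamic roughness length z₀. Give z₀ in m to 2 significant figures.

z₀ ≈ 0.12 m

Log law: V(z) ∝ ln(z/z₀). With r = V₁/V₂ = 16.0/19.87 = 0.80523,
r · ln(z₂/z₀) = ln(z₁/z₀) ⇒ ln z₀ = (ln z₁ − r·ln z₂)/(1 − r)
ln z₀ = (2.30259 − 0.80523×3.36730) / 0.19477 = -2.0993
z₀ = exp(-2.0993) = 0.1225 m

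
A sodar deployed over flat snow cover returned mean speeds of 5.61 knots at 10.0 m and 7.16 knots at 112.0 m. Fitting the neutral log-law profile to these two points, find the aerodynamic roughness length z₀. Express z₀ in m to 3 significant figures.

Log law: V(z) ∝ ln(z/z₀). With r = V₁/V₂ = 5.61/7.16 = 0.78352,
r · ln(z₂/z₀) = ln(z₁/z₀) ⇒ ln z₀ = (ln z₁ − r·ln z₂)/(1 − r)
ln z₀ = (2.30259 − 0.78352×4.71850) / 0.21648 = -6.4415
z₀ = exp(-6.4415) = 0.001594 m

z₀ ≈ 0.00159 m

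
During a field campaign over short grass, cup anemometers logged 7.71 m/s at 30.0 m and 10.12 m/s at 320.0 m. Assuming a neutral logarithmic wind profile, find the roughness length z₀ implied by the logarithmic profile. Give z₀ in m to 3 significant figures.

z₀ ≈ 0.0154 m

Log law: V(z) ∝ ln(z/z₀). With r = V₁/V₂ = 7.71/10.12 = 0.76186,
r · ln(z₂/z₀) = ln(z₁/z₀) ⇒ ln z₀ = (ln z₁ − r·ln z₂)/(1 − r)
ln z₀ = (3.40120 − 0.76186×5.76832) / 0.23814 = -4.1716
z₀ = exp(-4.1716) = 0.01543 m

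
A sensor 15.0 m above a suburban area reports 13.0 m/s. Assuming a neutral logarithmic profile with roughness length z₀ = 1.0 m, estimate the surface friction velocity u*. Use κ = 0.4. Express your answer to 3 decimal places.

Log law: V(z) = (u*/κ) · ln(z/z₀) ⇒ u* = κ · V / ln(z/z₀)
u* = 0.4 × 13.0 / ln(15.0/1.0) = 0.4 × 13.0 / 2.7081
   = 5.2000 / 2.7081 = 1.9202 m/s

u* ≈ 1.920 m/s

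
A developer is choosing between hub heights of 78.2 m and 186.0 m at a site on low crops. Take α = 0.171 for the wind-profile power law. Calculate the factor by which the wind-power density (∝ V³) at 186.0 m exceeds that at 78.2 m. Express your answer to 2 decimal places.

Speed ratio: V_B/V_A = (z_B/z_A)^α = (186.0/78.2)^0.171 = (2.3785)^0.171 = 1.15971
Power-density ratio: P_B/P_A = (V_B/V_A)³ = (1.15971)³ = 1.55971

1.56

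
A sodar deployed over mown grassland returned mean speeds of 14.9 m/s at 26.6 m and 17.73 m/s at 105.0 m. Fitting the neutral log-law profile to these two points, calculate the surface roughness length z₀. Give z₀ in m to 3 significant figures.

Log law: V(z) ∝ ln(z/z₀). With r = V₁/V₂ = 14.9/17.73 = 0.84038,
r · ln(z₂/z₀) = ln(z₁/z₀) ⇒ ln z₀ = (ln z₁ − r·ln z₂)/(1 − r)
ln z₀ = (3.28091 − 0.84038×4.65396) / 0.15962 = -3.9482
z₀ = exp(-3.9482) = 0.01929 m

z₀ ≈ 0.0193 m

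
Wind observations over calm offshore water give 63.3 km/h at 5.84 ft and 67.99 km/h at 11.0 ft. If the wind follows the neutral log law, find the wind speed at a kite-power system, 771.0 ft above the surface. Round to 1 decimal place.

Log law: V ∝ ln(z/z₀). From the pair, with r = V₁/V₂ = 0.93102,
ln z₀ = (ln z₁ − r·ln z₂)/(1 − r) = (1.7647 − 0.93102×2.3979)/0.06898 = -6.7810 → z₀ = 0.001135 ft
V₃ = V₁ · ln(z₃/z₀)/ln(z₁/z₀) = 63.3 × 13.4287/8.5457 = 99.4692 km/h

99.5 km/h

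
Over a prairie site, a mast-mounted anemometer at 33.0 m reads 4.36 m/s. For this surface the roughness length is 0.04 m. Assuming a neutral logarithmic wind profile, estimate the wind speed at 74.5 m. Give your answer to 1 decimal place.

4.9 m/s

Log law: V(z) ∝ ln(z/z₀), so V₂/V₁ = ln(z₂/z₀) / ln(z₁/z₀).
ln(74.5/0.04) = 7.5297, ln(33.0/0.04) = 6.7154
V₂ = 4.36 × 7.5297/6.7154 = 4.36 × 1.1213 = 4.8887 m/s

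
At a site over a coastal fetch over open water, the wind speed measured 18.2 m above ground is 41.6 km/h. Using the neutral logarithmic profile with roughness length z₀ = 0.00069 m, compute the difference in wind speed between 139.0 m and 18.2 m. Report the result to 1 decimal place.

Log law: V₂ = V₁ · ln(z₂/z₀)/ln(z₁/z₀) = 41.6 × 12.2133/10.1802 = 49.9078 km/h
ΔV = 49.9078 − 41.6 = 8.3078 km/h

8.3 km/h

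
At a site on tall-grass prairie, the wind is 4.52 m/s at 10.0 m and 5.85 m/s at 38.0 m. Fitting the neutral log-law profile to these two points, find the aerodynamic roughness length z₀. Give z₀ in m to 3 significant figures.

Log law: V(z) ∝ ln(z/z₀). With r = V₁/V₂ = 4.52/5.85 = 0.77265,
r · ln(z₂/z₀) = ln(z₁/z₀) ⇒ ln z₀ = (ln z₁ − r·ln z₂)/(1 − r)
ln z₀ = (2.30259 − 0.77265×3.63759) / 0.22735 = -2.2344
z₀ = exp(-2.2344) = 0.1071 m

z₀ ≈ 0.107 m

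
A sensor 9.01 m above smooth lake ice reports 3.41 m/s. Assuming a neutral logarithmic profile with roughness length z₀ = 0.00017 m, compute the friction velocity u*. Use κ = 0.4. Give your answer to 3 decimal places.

u* ≈ 0.125 m/s

Log law: V(z) = (u*/κ) · ln(z/z₀) ⇒ u* = κ · V / ln(z/z₀)
u* = 0.4 × 3.41 / ln(9.01/0.00017) = 0.4 × 3.41 / 10.8780
   = 1.3640 / 10.8780 = 0.1254 m/s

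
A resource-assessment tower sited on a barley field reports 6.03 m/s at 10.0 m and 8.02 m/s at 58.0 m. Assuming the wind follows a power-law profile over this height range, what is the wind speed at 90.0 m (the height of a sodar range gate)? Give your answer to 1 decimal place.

8.6 m/s

First find α: α = ln(V₂/V₁)/ln(z₂/z₁) = ln(8.02/6.03)/ln(58.0/10.0) = 0.28519/1.75786 = 0.1622
Extrapolate from 58.0 m to 90.0 m: V₃ = 8.02 × (90.0/58.0)^0.1622 = 8.02 × 1.0739 = 8.6125 m/s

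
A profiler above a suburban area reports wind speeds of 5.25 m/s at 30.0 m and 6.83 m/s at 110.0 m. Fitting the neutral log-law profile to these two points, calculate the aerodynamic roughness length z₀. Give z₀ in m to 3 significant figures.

Log law: V(z) ∝ ln(z/z₀). With r = V₁/V₂ = 5.25/6.83 = 0.76867,
r · ln(z₂/z₀) = ln(z₁/z₀) ⇒ ln z₀ = (ln z₁ − r·ln z₂)/(1 − r)
ln z₀ = (3.40120 − 0.76867×4.70048) / 0.23133 = -0.9160
z₀ = exp(-0.9160) = 0.4001 m

z₀ ≈ 0.400 m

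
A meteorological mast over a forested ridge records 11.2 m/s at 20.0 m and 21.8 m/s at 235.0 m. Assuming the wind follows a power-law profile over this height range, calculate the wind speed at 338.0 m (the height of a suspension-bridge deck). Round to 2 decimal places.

First find α: α = ln(V₂/V₁)/ln(z₂/z₁) = ln(21.8/11.2)/ln(235.0/20.0) = 0.66600/2.46385 = 0.2703
Extrapolate from 235.0 m to 338.0 m: V₃ = 21.8 × (338.0/235.0)^0.2703 = 21.8 × 1.1032 = 24.0505 m/s

24.05 m/s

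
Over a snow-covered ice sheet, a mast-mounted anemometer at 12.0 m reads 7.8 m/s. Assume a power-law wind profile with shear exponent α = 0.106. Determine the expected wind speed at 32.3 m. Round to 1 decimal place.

Power-law profile: V₂ = V₁ · (z₂/z₁)^α
V₂ = 7.8 × (32.3/12.0)^0.106 = 7.8 × (2.6917)^0.106
    = 7.8 × 1.1107 = 8.6632 m/s

8.7 m/s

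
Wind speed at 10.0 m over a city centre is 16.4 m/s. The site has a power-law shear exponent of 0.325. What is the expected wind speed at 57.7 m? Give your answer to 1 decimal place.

29.0 m/s

Power-law profile: V₂ = V₁ · (z₂/z₁)^α
V₂ = 16.4 × (57.7/10.0)^0.325 = 16.4 × (5.7700)^0.325
    = 16.4 × 1.7676 = 28.9885 m/s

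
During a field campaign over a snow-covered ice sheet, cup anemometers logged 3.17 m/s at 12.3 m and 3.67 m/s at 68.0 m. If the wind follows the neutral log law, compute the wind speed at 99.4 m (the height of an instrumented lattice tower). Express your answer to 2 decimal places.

3.78 m/s

Log law: V ∝ ln(z/z₀). From the pair, with r = V₁/V₂ = 0.86376,
ln z₀ = (ln z₁ − r·ln z₂)/(1 − r) = (2.5096 − 0.86376×4.2195)/0.13624 = -8.3312 → z₀ = 0.0002409 m
V₃ = V₁ · ln(z₃/z₀)/ln(z₁/z₀) = 3.17 × 12.9304/10.8408 = 3.7810 m/s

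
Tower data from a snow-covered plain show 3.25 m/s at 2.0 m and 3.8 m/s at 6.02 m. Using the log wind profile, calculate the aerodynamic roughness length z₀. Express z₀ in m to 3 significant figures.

z₀ ≈ 0.00297 m

Log law: V(z) ∝ ln(z/z₀). With r = V₁/V₂ = 3.25/3.8 = 0.85526,
r · ln(z₂/z₀) = ln(z₁/z₀) ⇒ ln z₀ = (ln z₁ − r·ln z₂)/(1 − r)
ln z₀ = (0.69315 − 0.85526×1.79509) / 0.14474 = -5.8183
z₀ = exp(-5.8183) = 0.002973 m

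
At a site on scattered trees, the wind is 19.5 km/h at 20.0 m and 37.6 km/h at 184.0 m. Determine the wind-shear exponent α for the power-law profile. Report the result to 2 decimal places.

Power law: V₂/V₁ = (z₂/z₁)^α ⇒ α = ln(V₂/V₁) / ln(z₂/z₁)
α = ln(37.6/19.5) / ln(184.0/20.0) = ln(1.9282) / ln(9.2000)
  = 0.65659 / 2.21920 = 0.29587

α ≈ 0.30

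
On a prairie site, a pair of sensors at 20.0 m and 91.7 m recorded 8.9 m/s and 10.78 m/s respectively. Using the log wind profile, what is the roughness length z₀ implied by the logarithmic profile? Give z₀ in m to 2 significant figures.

Log law: V(z) ∝ ln(z/z₀). With r = V₁/V₂ = 8.9/10.78 = 0.82560,
r · ln(z₂/z₀) = ln(z₁/z₀) ⇒ ln z₀ = (ln z₁ − r·ln z₂)/(1 − r)
ln z₀ = (2.99573 − 0.82560×4.51852) / 0.17440 = -4.2132
z₀ = exp(-4.2132) = 0.01480 m

z₀ ≈ 0.015 m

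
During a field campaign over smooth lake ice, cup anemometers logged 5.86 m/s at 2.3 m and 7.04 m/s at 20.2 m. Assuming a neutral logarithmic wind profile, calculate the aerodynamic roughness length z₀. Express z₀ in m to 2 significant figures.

z₀ ≈ 0.000047 m

Log law: V(z) ∝ ln(z/z₀). With r = V₁/V₂ = 5.86/7.04 = 0.83239,
r · ln(z₂/z₀) = ln(z₁/z₀) ⇒ ln z₀ = (ln z₁ − r·ln z₂)/(1 − r)
ln z₀ = (0.83291 − 0.83239×3.00568) / 0.16761 = -9.9573
z₀ = exp(-9.9573) = 0.00004738 m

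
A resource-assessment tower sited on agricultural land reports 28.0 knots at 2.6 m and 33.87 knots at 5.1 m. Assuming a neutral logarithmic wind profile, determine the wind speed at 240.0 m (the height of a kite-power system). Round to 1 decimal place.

67.4 knots

Log law: V ∝ ln(z/z₀). From the pair, with r = V₁/V₂ = 0.82669,
ln z₀ = (ln z₁ − r·ln z₂)/(1 − r) = (0.9555 − 0.82669×1.6292)/0.17331 = -2.2582 → z₀ = 0.1045 m
V₃ = V₁ · ln(z₃/z₀)/ln(z₁/z₀) = 28.0 × 7.7388/3.2137 = 67.4261 knots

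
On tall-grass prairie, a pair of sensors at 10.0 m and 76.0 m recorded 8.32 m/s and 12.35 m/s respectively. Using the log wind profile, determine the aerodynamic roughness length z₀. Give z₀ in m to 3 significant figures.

Log law: V(z) ∝ ln(z/z₀). With r = V₁/V₂ = 8.32/12.35 = 0.67368,
r · ln(z₂/z₀) = ln(z₁/z₀) ⇒ ln z₀ = (ln z₁ − r·ln z₂)/(1 − r)
ln z₀ = (2.30259 − 0.67368×4.33073) / 0.32632 = -1.8846
z₀ = exp(-1.8846) = 0.1519 m

z₀ ≈ 0.152 m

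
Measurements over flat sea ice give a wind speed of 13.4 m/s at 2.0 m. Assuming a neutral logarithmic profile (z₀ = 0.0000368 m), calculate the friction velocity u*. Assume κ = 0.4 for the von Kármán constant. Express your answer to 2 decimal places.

u* ≈ 0.49 m/s

Log law: V(z) = (u*/κ) · ln(z/z₀) ⇒ u* = κ · V / ln(z/z₀)
u* = 0.4 × 13.4 / ln(2.0/0.0000368) = 0.4 × 13.4 / 10.9032
   = 5.3600 / 10.9032 = 0.4916 m/s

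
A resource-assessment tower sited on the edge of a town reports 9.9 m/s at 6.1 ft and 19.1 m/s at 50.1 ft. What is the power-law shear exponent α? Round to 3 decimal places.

α ≈ 0.312

Power law: V₂/V₁ = (z₂/z₁)^α ⇒ α = ln(V₂/V₁) / ln(z₂/z₁)
α = ln(19.1/9.9) / ln(50.1/6.1) = ln(1.9293) / ln(8.2131)
  = 0.65715 / 2.10573 = 0.31208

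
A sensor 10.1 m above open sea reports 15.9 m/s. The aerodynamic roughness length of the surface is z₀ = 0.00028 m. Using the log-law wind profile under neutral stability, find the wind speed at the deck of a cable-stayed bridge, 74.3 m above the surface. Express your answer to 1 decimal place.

18.9 m/s

Log law: V(z) ∝ ln(z/z₀), so V₂/V₁ = ln(z₂/z₀) / ln(z₁/z₀).
ln(74.3/0.00028) = 12.4888, ln(10.1/0.00028) = 10.4933
V₂ = 15.9 × 12.4888/10.4933 = 15.9 × 1.1902 = 18.9238 m/s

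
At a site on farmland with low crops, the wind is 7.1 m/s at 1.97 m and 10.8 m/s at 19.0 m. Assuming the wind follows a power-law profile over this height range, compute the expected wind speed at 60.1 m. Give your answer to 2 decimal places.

First find α: α = ln(V₂/V₁)/ln(z₂/z₁) = ln(10.8/7.1)/ln(19.0/1.97) = 0.41945/2.26641 = 0.1851
Extrapolate from 19.0 m to 60.1 m: V₃ = 10.8 × (60.1/19.0)^0.1851 = 10.8 × 1.2375 = 13.3654 m/s

13.37 m/s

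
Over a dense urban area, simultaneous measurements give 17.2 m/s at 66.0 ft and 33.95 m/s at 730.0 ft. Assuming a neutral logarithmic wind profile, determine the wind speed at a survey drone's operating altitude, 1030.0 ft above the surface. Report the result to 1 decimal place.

Log law: V ∝ ln(z/z₀). From the pair, with r = V₁/V₂ = 0.50663,
ln z₀ = (ln z₁ − r·ln z₂)/(1 − r) = (4.1897 − 0.50663×6.5930)/0.49337 = 1.7217 → z₀ = 5.594 ft
V₃ = V₁ · ln(z₃/z₀)/ln(z₁/z₀) = 17.2 × 5.2156/2.4680 = 36.3493 m/s

36.3 m/s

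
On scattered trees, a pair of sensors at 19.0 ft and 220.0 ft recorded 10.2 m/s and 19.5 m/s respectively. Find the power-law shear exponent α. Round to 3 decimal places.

α ≈ 0.265

Power law: V₂/V₁ = (z₂/z₁)^α ⇒ α = ln(V₂/V₁) / ln(z₂/z₁)
α = ln(19.5/10.2) / ln(220.0/19.0) = ln(1.9118) / ln(11.5789)
  = 0.64803 / 2.44919 = 0.26459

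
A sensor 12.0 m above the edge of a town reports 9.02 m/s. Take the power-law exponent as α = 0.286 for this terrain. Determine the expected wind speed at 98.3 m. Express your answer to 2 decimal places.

16.46 m/s

Power-law profile: V₂ = V₁ · (z₂/z₁)^α
V₂ = 9.02 × (98.3/12.0)^0.286 = 9.02 × (8.1917)^0.286
    = 9.02 × 1.8248 = 16.4600 m/s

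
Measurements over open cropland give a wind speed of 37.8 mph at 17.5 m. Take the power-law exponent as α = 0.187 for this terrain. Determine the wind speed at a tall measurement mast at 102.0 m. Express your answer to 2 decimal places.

52.56 mph

Power-law profile: V₂ = V₁ · (z₂/z₁)^α
V₂ = 37.8 × (102.0/17.5)^0.187 = 37.8 × (5.8286)^0.187
    = 37.8 × 1.3905 = 52.5596 mph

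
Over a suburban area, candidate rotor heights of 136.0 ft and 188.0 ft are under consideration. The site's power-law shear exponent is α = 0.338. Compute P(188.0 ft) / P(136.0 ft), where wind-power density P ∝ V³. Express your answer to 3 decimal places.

1.389

Speed ratio: V_B/V_A = (z_B/z_A)^α = (188.0/136.0)^0.338 = (1.3824)^0.338 = 1.11565
Power-density ratio: P_B/P_A = (V_B/V_A)³ = (1.11565)³ = 1.38863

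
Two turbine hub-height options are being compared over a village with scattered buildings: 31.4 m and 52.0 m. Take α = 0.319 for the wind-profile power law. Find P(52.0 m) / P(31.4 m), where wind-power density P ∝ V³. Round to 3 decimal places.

Speed ratio: V_B/V_A = (z_B/z_A)^α = (52.0/31.4)^0.319 = (1.6561)^0.319 = 1.17459
Power-density ratio: P_B/P_A = (V_B/V_A)³ = (1.17459)³ = 1.62052

1.621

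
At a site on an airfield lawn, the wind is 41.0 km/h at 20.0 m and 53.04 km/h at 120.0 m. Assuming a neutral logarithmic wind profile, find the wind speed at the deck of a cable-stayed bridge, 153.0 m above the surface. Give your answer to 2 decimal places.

Log law: V ∝ ln(z/z₀). From the pair, with r = V₁/V₂ = 0.77300,
ln z₀ = (ln z₁ − r·ln z₂)/(1 − r) = (2.9957 − 0.77300×4.7875)/0.22700 = -3.1058 → z₀ = 0.04479 m
V₃ = V₁ · ln(z₃/z₀)/ln(z₁/z₀) = 41.0 × 8.1362/6.1015 = 54.6725 km/h

54.67 km/h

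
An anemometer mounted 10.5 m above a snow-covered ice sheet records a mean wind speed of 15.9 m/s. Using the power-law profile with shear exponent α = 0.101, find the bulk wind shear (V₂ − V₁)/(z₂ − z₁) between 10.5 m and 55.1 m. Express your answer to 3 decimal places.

Power law: V₂ = V₁ · (z₂/z₁)^α = 15.9 × (5.2476)^0.101 = 18.7981 m/s
ΔV/Δz = (18.7981 − 15.9)/(55.1 − 10.5) = 2.8981/44.6000 = 0.06498 m/s/m

0.065 m/s/m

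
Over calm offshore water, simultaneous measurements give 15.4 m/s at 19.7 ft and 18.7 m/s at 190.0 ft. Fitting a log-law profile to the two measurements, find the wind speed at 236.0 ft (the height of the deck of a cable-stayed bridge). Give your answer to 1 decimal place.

Log law: V ∝ ln(z/z₀). From the pair, with r = V₁/V₂ = 0.82353,
ln z₀ = (ln z₁ − r·ln z₂)/(1 − r) = (2.9806 − 0.82353×5.2470)/0.17647 = -7.5959 → z₀ = 0.0005025 ft
V₃ = V₁ · ln(z₃/z₀)/ln(z₁/z₀) = 15.4 × 13.0598/10.5766 = 19.0157 m/s

19.0 m/s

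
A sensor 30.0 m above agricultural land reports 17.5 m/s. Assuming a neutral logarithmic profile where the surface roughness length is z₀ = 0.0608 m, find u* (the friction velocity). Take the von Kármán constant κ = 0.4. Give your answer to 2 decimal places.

u* ≈ 1.13 m/s

Log law: V(z) = (u*/κ) · ln(z/z₀) ⇒ u* = κ · V / ln(z/z₀)
u* = 0.4 × 17.5 / ln(30.0/0.0608) = 0.4 × 17.5 / 6.2014
   = 7.0000 / 6.2014 = 1.1288 m/s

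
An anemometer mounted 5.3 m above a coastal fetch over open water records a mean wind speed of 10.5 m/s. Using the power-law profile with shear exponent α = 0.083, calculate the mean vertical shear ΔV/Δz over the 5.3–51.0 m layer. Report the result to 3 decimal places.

0.048 m/s/m

Power law: V₂ = V₁ · (z₂/z₁)^α = 10.5 × (9.6226)^0.083 = 12.6708 m/s
ΔV/Δz = (12.6708 − 10.5)/(51.0 − 5.3) = 2.1708/45.7000 = 0.04750 m/s/m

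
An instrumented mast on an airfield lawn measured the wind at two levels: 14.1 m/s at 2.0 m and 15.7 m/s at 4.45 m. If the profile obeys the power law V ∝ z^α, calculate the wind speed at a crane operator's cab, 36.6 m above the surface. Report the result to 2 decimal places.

First find α: α = ln(V₂/V₁)/ln(z₂/z₁) = ln(15.7/14.1)/ln(4.45/2.0) = 0.10749/0.79976 = 0.1344
Extrapolate from 4.45 m to 36.6 m: V₃ = 15.7 × (36.6/4.45)^0.1344 = 15.7 × 1.3274 = 20.8396 m/s

20.84 m/s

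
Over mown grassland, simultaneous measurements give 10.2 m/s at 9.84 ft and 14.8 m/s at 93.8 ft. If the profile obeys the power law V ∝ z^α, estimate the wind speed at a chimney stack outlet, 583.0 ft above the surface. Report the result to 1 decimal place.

First find α: α = ln(V₂/V₁)/ln(z₂/z₁) = ln(14.8/10.2)/ln(93.8/9.84) = 0.37224/2.25471 = 0.1651
Extrapolate from 93.8 ft to 583.0 ft: V₃ = 14.8 × (583.0/93.8)^0.1651 = 14.8 × 1.3521 = 20.0105 m/s

20.0 m/s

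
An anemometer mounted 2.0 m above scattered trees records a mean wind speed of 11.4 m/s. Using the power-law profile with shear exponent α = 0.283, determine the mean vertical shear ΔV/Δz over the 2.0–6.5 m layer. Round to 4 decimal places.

Power law: V₂ = V₁ · (z₂/z₁)^α = 11.4 × (3.2500)^0.283 = 15.9136 m/s
ΔV/Δz = (15.9136 − 11.4)/(6.5 − 2.0) = 4.5136/4.5000 = 1.00302 m/s/m

1.0030 m/s/m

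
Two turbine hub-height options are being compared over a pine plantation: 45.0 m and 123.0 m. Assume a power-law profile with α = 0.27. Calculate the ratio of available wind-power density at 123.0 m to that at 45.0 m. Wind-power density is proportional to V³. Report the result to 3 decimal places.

2.258

Speed ratio: V_B/V_A = (z_B/z_A)^α = (123.0/45.0)^0.27 = (2.7333)^0.27 = 1.31192
Power-density ratio: P_B/P_A = (V_B/V_A)³ = (1.31192)³ = 2.25798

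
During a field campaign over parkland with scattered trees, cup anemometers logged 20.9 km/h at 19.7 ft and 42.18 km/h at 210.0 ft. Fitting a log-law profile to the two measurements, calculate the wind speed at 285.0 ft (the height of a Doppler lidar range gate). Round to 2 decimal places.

Log law: V ∝ ln(z/z₀). From the pair, with r = V₁/V₂ = 0.49550,
ln z₀ = (ln z₁ − r·ln z₂)/(1 − r) = (2.9806 − 0.49550×5.3471)/0.50450 = 0.6564 → z₀ = 1.928 ft
V₃ = V₁ · ln(z₃/z₀)/ln(z₁/z₀) = 20.9 × 4.9961/2.3242 = 44.9261 km/h

44.93 km/h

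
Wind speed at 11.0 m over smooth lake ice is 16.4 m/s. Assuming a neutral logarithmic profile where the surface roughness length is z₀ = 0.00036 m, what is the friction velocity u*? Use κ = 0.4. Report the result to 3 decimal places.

Log law: V(z) = (u*/κ) · ln(z/z₀) ⇒ u* = κ · V / ln(z/z₀)
u* = 0.4 × 16.4 / ln(11.0/0.00036) = 0.4 × 16.4 / 10.3273
   = 6.5600 / 10.3273 = 0.6352 m/s

u* ≈ 0.635 m/s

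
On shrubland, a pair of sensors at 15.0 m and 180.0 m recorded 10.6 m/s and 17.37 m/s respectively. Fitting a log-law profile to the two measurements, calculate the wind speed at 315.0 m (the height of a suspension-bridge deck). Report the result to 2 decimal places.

Log law: V ∝ ln(z/z₀). From the pair, with r = V₁/V₂ = 0.61025,
ln z₀ = (ln z₁ − r·ln z₂)/(1 − r) = (2.7081 − 0.61025×5.1930)/0.38975 = -1.1826 → z₀ = 0.3065 m
V₃ = V₁ · ln(z₃/z₀)/ln(z₁/z₀) = 10.6 × 6.9352/3.8907 = 18.8946 m/s

18.89 m/s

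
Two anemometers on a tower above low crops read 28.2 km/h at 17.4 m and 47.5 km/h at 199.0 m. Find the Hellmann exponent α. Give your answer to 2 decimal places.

α ≈ 0.21

Power law: V₂/V₁ = (z₂/z₁)^α ⇒ α = ln(V₂/V₁) / ln(z₂/z₁)
α = ln(47.5/28.2) / ln(199.0/17.4) = ln(1.6844) / ln(11.4368)
  = 0.52141 / 2.43683 = 0.21397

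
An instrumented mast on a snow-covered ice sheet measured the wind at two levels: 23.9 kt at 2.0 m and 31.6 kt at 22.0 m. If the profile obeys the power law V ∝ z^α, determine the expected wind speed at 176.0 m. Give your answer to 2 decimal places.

First find α: α = ln(V₂/V₁)/ln(z₂/z₁) = ln(31.6/23.9)/ln(22.0/2.0) = 0.27928/2.39790 = 0.1165
Extrapolate from 22.0 m to 176.0 m: V₃ = 31.6 × (176.0/22.0)^0.1165 = 31.6 × 1.2740 = 40.2595 kt

40.26 kt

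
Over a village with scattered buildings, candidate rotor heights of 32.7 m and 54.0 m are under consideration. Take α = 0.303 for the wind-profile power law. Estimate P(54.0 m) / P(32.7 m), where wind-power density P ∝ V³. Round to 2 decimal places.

1.58

Speed ratio: V_B/V_A = (z_B/z_A)^α = (54.0/32.7)^0.303 = (1.6514)^0.303 = 1.16415
Power-density ratio: P_B/P_A = (V_B/V_A)³ = (1.16415)³ = 1.57769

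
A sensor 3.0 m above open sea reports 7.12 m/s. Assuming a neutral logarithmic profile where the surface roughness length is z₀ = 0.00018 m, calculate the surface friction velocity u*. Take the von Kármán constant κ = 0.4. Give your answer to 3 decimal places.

Log law: V(z) = (u*/κ) · ln(z/z₀) ⇒ u* = κ · V / ln(z/z₀)
u* = 0.4 × 7.12 / ln(3.0/0.00018) = 0.4 × 7.12 / 9.7212
   = 2.8480 / 9.7212 = 0.2930 m/s

u* ≈ 0.293 m/s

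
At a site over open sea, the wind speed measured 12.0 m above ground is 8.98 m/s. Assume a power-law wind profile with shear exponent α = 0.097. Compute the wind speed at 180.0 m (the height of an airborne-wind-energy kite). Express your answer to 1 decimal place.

Power-law profile: V₂ = V₁ · (z₂/z₁)^α
V₂ = 8.98 × (180.0/12.0)^0.097 = 8.98 × (15.0000)^0.097
    = 8.98 × 1.3004 = 11.6777 m/s

11.7 m/s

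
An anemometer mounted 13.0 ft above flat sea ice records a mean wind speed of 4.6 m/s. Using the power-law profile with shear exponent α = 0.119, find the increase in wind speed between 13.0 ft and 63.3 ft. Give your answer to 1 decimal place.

1.0 m/s

Power law: V₂ = V₁ · (z₂/z₁)^α = 4.6 × (4.8692)^0.119 = 5.5535 m/s
ΔV = 5.5535 − 4.6 = 0.9535 m/s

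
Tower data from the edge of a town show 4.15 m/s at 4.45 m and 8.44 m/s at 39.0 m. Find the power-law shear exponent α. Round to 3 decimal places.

Power law: V₂/V₁ = (z₂/z₁)^α ⇒ α = ln(V₂/V₁) / ln(z₂/z₁)
α = ln(8.44/4.15) / ln(39.0/4.45) = ln(2.0337) / ln(8.7640)
  = 0.70987 / 2.17066 = 0.32703

α ≈ 0.327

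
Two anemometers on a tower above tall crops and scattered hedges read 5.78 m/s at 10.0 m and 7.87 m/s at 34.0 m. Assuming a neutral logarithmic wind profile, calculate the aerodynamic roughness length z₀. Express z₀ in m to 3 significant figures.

Log law: V(z) ∝ ln(z/z₀). With r = V₁/V₂ = 5.78/7.87 = 0.73443,
r · ln(z₂/z₀) = ln(z₁/z₀) ⇒ ln z₀ = (ln z₁ − r·ln z₂)/(1 − r)
ln z₀ = (2.30259 − 0.73443×3.52636) / 0.26557 = -1.0818
z₀ = exp(-1.0818) = 0.3390 m

z₀ ≈ 0.339 m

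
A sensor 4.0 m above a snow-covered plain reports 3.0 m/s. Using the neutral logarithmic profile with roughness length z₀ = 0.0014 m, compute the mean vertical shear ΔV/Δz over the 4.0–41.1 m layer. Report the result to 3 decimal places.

Log law: V₂ = V₁ · ln(z₂/z₀)/ln(z₁/z₀) = 3.0 × 10.2873/7.9576 = 3.8783 m/s
ΔV/Δz = (3.8783 − 3.0)/(41.1 − 4.0) = 0.8783/37.1000 = 0.02367 m/s/m

0.024 m/s/m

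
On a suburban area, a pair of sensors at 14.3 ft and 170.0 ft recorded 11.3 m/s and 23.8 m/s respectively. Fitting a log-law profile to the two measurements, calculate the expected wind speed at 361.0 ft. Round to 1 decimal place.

Log law: V ∝ ln(z/z₀). From the pair, with r = V₁/V₂ = 0.47479,
ln z₀ = (ln z₁ − r·ln z₂)/(1 − r) = (2.6603 − 0.47479×5.1358)/0.52521 = 0.4224 → z₀ = 1.526 ft
V₃ = V₁ · ln(z₃/z₀)/ln(z₁/z₀) = 11.3 × 5.4665/2.2379 = 27.6026 m/s

27.6 m/s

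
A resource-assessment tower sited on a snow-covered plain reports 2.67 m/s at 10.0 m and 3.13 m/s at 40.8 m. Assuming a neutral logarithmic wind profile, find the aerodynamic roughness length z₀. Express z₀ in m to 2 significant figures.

Log law: V(z) ∝ ln(z/z₀). With r = V₁/V₂ = 2.67/3.13 = 0.85304,
r · ln(z₂/z₀) = ln(z₁/z₀) ⇒ ln z₀ = (ln z₁ − r·ln z₂)/(1 − r)
ln z₀ = (2.30259 − 0.85304×3.70868) / 0.14696 = -5.8589
z₀ = exp(-5.8589) = 0.002854 m

z₀ ≈ 0.0029 m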